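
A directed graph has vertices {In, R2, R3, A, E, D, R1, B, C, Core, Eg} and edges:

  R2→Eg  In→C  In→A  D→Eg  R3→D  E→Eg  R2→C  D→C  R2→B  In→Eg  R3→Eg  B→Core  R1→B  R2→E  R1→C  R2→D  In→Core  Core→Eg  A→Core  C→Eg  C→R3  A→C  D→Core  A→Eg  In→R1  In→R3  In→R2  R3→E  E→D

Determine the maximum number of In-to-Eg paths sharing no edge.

7

Assign every edge capacity 1; by Menger, the answer equals the max flow.
Path In→Eg (+1); total 1.
Path In→R2→Eg (+1); total 2.
Path In→R3→Eg (+1); total 3.
Path In→A→Eg (+1); total 4.
Path In→C→Eg (+1); total 5.
Path In→Core→Eg (+1); total 6.
Path In→R1→C→R3→E→Eg (+1); total 7.
No residual In→Eg path; max flow = 7.
Certifying cut of size 7: {In→A, In→C, In→Core, In→Eg, In→R1, In→R2, In→R3}.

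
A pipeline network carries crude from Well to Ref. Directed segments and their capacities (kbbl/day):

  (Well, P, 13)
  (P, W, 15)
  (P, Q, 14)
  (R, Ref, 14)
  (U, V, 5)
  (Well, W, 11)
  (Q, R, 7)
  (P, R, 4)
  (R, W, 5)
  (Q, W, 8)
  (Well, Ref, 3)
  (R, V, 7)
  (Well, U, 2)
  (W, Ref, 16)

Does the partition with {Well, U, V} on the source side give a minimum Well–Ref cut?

Given cut capacity: 13 + 11 + 3 = 27.
Augment Well→Ref: bottleneck 3, flow now 3.
Augment Well→W→Ref: bottleneck 11, flow now 14.
Augment Well→P→R→Ref: bottleneck 4, flow now 18.
Augment Well→P→W→Ref: bottleneck 5, flow now 23.
Augment Well→P→Q→R→Ref: bottleneck 4, flow now 27.
No augmenting path remains; maximum flow = 27.
Cut capacity 27 equals the max flow, so it is a minimum cut.

Yes — it is a minimum cut (capacity 27).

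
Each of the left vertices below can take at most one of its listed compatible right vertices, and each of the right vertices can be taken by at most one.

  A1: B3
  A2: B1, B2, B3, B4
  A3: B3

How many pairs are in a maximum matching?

Unit-capacity flow: source→left, listed edges, right→sink; max matching = max flow.
Augmenting path A1→B3 (+1); matched 1.
Augmenting path A2→B1 (+1); matched 2.
No augmenting path remains; maximum matching = 2.
König certificate: {A2, B3} is a vertex cover of size 2 (every listed pair touches it), so no matching can be larger.

2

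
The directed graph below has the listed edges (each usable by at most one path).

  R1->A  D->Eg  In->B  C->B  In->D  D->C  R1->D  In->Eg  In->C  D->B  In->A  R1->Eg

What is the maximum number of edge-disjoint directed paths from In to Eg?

Assign every edge capacity 1; by Menger, the answer equals the max flow.
Path In→Eg (+1); total 1.
Path In→D→Eg (+1); total 2.
No residual In→Eg path; max flow = 2.
Certifying cut of size 2: {In→D, In→Eg}.

2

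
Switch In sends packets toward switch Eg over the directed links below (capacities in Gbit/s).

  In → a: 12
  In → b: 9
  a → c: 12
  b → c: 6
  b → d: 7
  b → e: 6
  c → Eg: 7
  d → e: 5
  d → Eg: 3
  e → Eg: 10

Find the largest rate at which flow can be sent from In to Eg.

16

Augment In→a→c→Eg: bottleneck 7, flow now 7.
Augment In→b→d→Eg: bottleneck 3, flow now 10.
Augment In→b→e→Eg: bottleneck 6, flow now 16.
No augmenting path remains; maximum flow = 16.
In the residual graph, reachable from In: {In, a, c}.
Min-cut edges: In→b (9), c→Eg (7); capacity 9 + 7 = 16.
This cut is saturated, so no flow can exceed 16.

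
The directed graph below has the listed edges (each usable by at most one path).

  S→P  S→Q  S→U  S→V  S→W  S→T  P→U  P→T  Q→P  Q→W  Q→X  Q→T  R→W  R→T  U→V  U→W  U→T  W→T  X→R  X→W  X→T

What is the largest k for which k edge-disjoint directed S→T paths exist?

5

Assign every edge capacity 1; by Menger, the answer equals the max flow.
Path S→T (+1); total 1.
Path S→P→T (+1); total 2.
Path S→Q→T (+1); total 3.
Path S→U→T (+1); total 4.
Path S→W→T (+1); total 5.
No residual S→T path; max flow = 5.
Certifying cut of size 5: {S→P, S→Q, S→T, S→U, S→W}.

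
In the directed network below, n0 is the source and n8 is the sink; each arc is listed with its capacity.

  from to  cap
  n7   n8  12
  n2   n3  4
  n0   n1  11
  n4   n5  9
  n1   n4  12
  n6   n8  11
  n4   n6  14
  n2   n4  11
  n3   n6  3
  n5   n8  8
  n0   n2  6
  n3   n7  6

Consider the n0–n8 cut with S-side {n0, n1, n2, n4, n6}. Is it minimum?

No — its capacity is 24, but the minimum cut has capacity 17.

Given cut capacity: 4 + 9 + 11 = 24.
Augment n0→n1→n4→n5→n8: bottleneck 8, flow now 8.
Augment n0→n1→n4→n6→n8: bottleneck 3, flow now 11.
Augment n0→n2→n3→n6→n8: bottleneck 3, flow now 14.
Augment n0→n2→n3→n7→n8: bottleneck 1, flow now 15.
Augment n0→n2→n4→n6→n8: bottleneck 2, flow now 17.
No augmenting path remains; maximum flow = 17.
In the residual graph, reachable from n0: {n0}.
Min-cut edges: n0→n1 (11), n0→n2 (6); capacity 11 + 6 = 17.
Cut capacity 24 exceeds the max flow 17, so it is not minimum.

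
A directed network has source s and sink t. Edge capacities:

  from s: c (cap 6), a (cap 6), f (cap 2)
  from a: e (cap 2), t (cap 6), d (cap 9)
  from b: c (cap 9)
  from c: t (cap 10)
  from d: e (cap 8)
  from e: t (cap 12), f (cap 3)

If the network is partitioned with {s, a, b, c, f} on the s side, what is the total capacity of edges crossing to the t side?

Edges leaving {s, a, b, c, f}: a→d (9), a→e (2), a→t (6), c→t (10).
Cut capacity = 9 + 2 + 6 + 10 = 27.

27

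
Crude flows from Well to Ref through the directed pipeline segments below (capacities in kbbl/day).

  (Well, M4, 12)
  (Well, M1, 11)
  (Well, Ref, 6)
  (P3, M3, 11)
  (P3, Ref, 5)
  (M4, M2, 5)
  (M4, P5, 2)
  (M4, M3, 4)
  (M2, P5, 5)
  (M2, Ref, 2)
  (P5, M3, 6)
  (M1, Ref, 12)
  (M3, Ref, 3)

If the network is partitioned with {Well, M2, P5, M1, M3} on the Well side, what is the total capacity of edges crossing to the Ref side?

Edges leaving {Well, M2, P5, M1, M3}: Well→M4 (12), Well→Ref (6), M2→Ref (2), M1→Ref (12), M3→Ref (3).
Cut capacity = 12 + 6 + 2 + 12 + 3 = 35.

35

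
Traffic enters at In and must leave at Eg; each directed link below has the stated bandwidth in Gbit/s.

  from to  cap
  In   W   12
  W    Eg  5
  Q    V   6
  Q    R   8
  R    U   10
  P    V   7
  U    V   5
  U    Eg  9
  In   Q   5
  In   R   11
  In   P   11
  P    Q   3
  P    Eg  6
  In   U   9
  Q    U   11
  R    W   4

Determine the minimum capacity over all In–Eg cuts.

20

Augment In→P→Eg: bottleneck 6, flow now 6.
Augment In→U→Eg: bottleneck 9, flow now 15.
Augment In→W→Eg: bottleneck 5, flow now 20.
No augmenting path remains; maximum flow = 20.
By max-flow min-cut, the minimum cut capacity equals the max flow.
In the residual graph, reachable from In: {In, P, Q, R, U, V, W}.
Min-cut edges: P→Eg (6), U→Eg (9), W→Eg (5); capacity 6 + 9 + 5 = 20.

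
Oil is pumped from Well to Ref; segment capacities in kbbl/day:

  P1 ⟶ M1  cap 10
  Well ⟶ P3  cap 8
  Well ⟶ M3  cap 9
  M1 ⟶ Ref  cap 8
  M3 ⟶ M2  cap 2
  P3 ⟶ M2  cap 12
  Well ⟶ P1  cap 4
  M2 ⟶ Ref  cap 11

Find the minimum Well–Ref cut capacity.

Augment Well→M3→M2→Ref: bottleneck 2, flow now 2.
Augment Well→P1→M1→Ref: bottleneck 4, flow now 6.
Augment Well→P3→M2→Ref: bottleneck 8, flow now 14.
No augmenting path remains; maximum flow = 14.
By max-flow min-cut, the minimum cut capacity equals the max flow.
In the residual graph, reachable from Well: {Well, M3}.
Min-cut edges: Well→P1 (4), Well→P3 (8), M3→M2 (2); capacity 4 + 8 + 2 = 14.

14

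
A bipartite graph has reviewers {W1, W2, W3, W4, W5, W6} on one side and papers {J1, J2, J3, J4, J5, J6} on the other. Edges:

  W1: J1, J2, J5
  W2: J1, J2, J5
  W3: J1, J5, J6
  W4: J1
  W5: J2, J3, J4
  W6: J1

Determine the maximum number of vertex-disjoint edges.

5

Unit-capacity flow: source→left, listed edges, right→sink; max matching = max flow.
Augmenting path W1→J1 (+1); matched 1.
Augmenting path W2→J2 (+1); matched 2.
Augmenting path W3→J5 (+1); matched 3.
Augmenting path W5→J3 (+1); matched 4.
Augmenting path W4→J1→W1→J5→W3→J6 (+1); matched 5.
No augmenting path remains; maximum matching = 5.
König certificate: {W1, W2, W3, W5, J1} is a vertex cover of size 5 (every listed pair touches it), so no matching can be larger.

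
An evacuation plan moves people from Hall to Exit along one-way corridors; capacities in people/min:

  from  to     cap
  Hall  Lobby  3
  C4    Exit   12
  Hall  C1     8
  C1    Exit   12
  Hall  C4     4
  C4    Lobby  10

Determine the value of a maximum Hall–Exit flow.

12

Augment Hall→C4→Exit: bottleneck 4, flow now 4.
Augment Hall→C1→Exit: bottleneck 8, flow now 12.
No augmenting path remains; maximum flow = 12.
In the residual graph, reachable from Hall: {Hall, Lobby}.
Min-cut edges: Hall→C4 (4), Hall→C1 (8); capacity 4 + 8 = 12.
This cut is saturated, so no flow can exceed 12.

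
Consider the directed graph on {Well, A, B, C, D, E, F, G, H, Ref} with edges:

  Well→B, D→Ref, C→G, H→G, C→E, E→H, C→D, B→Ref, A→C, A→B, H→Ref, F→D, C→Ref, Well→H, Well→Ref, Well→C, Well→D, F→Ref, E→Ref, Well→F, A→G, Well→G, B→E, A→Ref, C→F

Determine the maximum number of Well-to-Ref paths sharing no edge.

Assign every edge capacity 1; by Menger, the answer equals the max flow.
Path Well→Ref (+1); total 1.
Path Well→B→Ref (+1); total 2.
Path Well→C→Ref (+1); total 3.
Path Well→D→Ref (+1); total 4.
Path Well→F→Ref (+1); total 5.
Path Well→H→Ref (+1); total 6.
No residual Well→Ref path; max flow = 6.
Certifying cut of size 6: {Well→B, Well→C, Well→D, Well→F, Well→H, Well→Ref}.

6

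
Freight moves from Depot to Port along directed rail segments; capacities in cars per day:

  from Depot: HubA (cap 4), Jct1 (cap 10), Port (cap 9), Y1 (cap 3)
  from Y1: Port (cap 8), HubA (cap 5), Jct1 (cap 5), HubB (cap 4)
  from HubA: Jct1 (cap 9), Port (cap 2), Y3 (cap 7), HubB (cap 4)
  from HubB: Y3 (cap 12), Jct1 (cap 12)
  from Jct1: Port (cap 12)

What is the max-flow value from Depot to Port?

26

Augment Depot→Port: bottleneck 9, flow now 9.
Augment Depot→Y1→Port: bottleneck 3, flow now 12.
Augment Depot→HubA→Port: bottleneck 2, flow now 14.
Augment Depot→Jct1→Port: bottleneck 10, flow now 24.
Augment Depot→HubA→Jct1→Port: bottleneck 2, flow now 26.
No augmenting path remains; maximum flow = 26.
In the residual graph, reachable from Depot: {Depot}.
Min-cut edges: Depot→Y1 (3), Depot→HubA (4), Depot→Jct1 (10), Depot→Port (9); capacity 3 + 4 + 10 + 9 = 26.
This cut is saturated, so no flow can exceed 26.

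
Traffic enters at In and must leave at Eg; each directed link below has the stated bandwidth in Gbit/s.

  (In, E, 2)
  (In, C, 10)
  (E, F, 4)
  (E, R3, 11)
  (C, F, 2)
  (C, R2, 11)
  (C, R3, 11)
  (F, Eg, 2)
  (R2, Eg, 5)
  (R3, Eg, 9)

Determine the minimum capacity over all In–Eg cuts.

12

Augment In→E→F→Eg: bottleneck 2, flow now 2.
Augment In→C→R2→Eg: bottleneck 5, flow now 7.
Augment In→C→R3→Eg: bottleneck 5, flow now 12.
No augmenting path remains; maximum flow = 12.
By max-flow min-cut, the minimum cut capacity equals the max flow.
In the residual graph, reachable from In: {In}.
Min-cut edges: In→E (2), In→C (10); capacity 2 + 10 = 12.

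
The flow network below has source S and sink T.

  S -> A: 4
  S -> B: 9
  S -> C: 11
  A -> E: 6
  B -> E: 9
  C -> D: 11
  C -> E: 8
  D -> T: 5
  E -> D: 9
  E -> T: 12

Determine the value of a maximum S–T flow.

17

Augment S→A→E→T: bottleneck 4, flow now 4.
Augment S→B→E→T: bottleneck 8, flow now 12.
Augment S→C→D→T: bottleneck 5, flow now 17.
No augmenting path remains; maximum flow = 17.
In the residual graph, reachable from S: {S, A, B, C, D, E}.
Min-cut edges: D→T (5), E→T (12); capacity 5 + 12 = 17.
This cut is saturated, so no flow can exceed 17.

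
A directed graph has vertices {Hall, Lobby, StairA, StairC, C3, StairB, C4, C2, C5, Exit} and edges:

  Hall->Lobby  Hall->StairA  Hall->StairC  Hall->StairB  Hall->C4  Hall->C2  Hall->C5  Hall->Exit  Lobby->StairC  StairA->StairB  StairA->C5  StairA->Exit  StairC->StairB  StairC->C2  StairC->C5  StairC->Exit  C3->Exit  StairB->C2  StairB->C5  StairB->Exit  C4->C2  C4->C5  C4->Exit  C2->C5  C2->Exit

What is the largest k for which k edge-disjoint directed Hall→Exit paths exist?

6

Assign every edge capacity 1; by Menger, the answer equals the max flow.
Path Hall→Exit (+1); total 1.
Path Hall→StairA→Exit (+1); total 2.
Path Hall→StairC→Exit (+1); total 3.
Path Hall→StairB→Exit (+1); total 4.
Path Hall→C4→Exit (+1); total 5.
Path Hall→C2→Exit (+1); total 6.
No residual Hall→Exit path; max flow = 6.
Certifying cut of size 6: {C2→Exit, Hall→C4, Hall→Exit, Hall→StairA, StairB→Exit, StairC→Exit}.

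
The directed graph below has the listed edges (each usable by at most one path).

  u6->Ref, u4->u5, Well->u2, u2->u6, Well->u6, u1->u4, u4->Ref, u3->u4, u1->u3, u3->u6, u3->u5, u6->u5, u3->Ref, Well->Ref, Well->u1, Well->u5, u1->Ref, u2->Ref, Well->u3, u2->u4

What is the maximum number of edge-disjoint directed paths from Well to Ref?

Assign every edge capacity 1; by Menger, the answer equals the max flow.
Path Well→Ref (+1); total 1.
Path Well→u1→Ref (+1); total 2.
Path Well→u2→Ref (+1); total 3.
Path Well→u3→Ref (+1); total 4.
Path Well→u6→Ref (+1); total 5.
No residual Well→Ref path; max flow = 5.
Certifying cut of size 5: {Well→Ref, Well→u1, Well→u2, Well→u3, Well→u6}.

5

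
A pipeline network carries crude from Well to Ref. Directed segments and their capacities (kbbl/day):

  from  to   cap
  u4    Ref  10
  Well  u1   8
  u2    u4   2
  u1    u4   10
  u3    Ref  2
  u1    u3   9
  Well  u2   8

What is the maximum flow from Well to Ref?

Augment Well→u1→u3→Ref: bottleneck 2, flow now 2.
Augment Well→u1→u4→Ref: bottleneck 6, flow now 8.
Augment Well→u2→u4→Ref: bottleneck 2, flow now 10.
No augmenting path remains; maximum flow = 10.
In the residual graph, reachable from Well: {Well, u2}.
Min-cut edges: Well→u1 (8), u2→u4 (2); capacity 8 + 2 = 10.
This cut is saturated, so no flow can exceed 10.

10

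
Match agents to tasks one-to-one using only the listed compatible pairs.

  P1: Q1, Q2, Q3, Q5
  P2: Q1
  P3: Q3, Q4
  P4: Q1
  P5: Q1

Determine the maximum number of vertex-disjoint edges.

3

Unit-capacity flow: source→left, listed edges, right→sink; max matching = max flow.
Augmenting path P1→Q1 (+1); matched 1.
Augmenting path P3→Q3 (+1); matched 2.
Augmenting path P2→Q1→P1→Q2 (+1); matched 3.
No augmenting path remains; maximum matching = 3.
König certificate: {P1, P3, Q1} is a vertex cover of size 3 (every listed pair touches it), so no matching can be larger.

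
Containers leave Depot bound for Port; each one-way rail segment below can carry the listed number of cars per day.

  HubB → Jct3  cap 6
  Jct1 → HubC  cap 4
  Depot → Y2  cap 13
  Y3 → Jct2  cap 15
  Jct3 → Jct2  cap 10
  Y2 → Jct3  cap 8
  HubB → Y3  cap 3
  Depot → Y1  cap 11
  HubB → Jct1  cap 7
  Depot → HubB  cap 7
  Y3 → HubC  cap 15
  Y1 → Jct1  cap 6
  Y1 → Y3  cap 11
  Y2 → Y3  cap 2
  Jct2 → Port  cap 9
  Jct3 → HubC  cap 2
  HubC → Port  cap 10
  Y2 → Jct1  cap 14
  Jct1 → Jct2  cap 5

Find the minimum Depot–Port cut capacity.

Augment Depot→Y2→Jct3→HubC→Port: bottleneck 2, flow now 2.
Augment Depot→Y2→Jct3→Jct2→Port: bottleneck 6, flow now 8.
Augment Depot→Y2→Jct1→HubC→Port: bottleneck 4, flow now 12.
Augment Depot→Y2→Jct1→Jct2→Port: bottleneck 1, flow now 13.
Augment Depot→Y1→Jct1→Jct2→Port: bottleneck 2, flow now 15.
Augment Depot→Y1→Y3→HubC→Port: bottleneck 4, flow now 19.
No augmenting path remains; maximum flow = 19.
By max-flow min-cut, the minimum cut capacity equals the max flow.
In the residual graph, reachable from Depot: {Depot, Y2, Y1, HubB, Jct3, Jct1, Y3, HubC, Jct2}.
Min-cut edges: HubC→Port (10), Jct2→Port (9); capacity 10 + 9 = 19.

19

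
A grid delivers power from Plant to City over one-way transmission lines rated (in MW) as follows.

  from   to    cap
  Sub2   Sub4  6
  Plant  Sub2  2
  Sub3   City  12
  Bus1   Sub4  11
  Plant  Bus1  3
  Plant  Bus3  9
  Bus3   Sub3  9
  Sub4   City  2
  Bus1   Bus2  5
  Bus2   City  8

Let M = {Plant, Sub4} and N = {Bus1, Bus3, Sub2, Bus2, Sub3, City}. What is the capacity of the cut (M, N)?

Edges leaving {Plant, Sub4}: Plant→Bus1 (3), Plant→Bus3 (9), Plant→Sub2 (2), Sub4→City (2).
Cut capacity = 3 + 9 + 2 + 2 = 16.

16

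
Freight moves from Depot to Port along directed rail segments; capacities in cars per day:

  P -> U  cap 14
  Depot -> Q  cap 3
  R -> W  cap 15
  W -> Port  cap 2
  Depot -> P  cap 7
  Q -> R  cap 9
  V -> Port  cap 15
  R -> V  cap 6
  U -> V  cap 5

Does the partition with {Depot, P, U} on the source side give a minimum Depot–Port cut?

Given cut capacity: 3 + 5 = 8.
Augment Depot→P→U→V→Port: bottleneck 5, flow now 5.
Augment Depot→Q→R→V→Port: bottleneck 3, flow now 8.
No augmenting path remains; maximum flow = 8.
Cut capacity 8 equals the max flow, so it is a minimum cut.

Yes — it is a minimum cut (capacity 8).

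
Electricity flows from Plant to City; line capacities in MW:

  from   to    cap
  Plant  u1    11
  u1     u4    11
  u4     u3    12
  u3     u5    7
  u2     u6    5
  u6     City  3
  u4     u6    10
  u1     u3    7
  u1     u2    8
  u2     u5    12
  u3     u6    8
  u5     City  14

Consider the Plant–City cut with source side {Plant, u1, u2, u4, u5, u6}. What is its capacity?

Edges leaving {Plant, u1, u2, u4, u5, u6}: u1→u3 (7), u4→u3 (12), u5→City (14), u6→City (3).
Cut capacity = 7 + 12 + 14 + 3 = 36.

36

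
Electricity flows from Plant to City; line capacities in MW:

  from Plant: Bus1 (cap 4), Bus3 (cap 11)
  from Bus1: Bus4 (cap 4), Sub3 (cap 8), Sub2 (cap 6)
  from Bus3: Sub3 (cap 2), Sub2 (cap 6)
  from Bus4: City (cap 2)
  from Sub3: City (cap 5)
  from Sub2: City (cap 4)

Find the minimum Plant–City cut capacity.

10

Augment Plant→Bus1→Bus4→City: bottleneck 2, flow now 2.
Augment Plant→Bus1→Sub3→City: bottleneck 2, flow now 4.
Augment Plant→Bus3→Sub3→City: bottleneck 2, flow now 6.
Augment Plant→Bus3→Sub2→City: bottleneck 4, flow now 10.
No augmenting path remains; maximum flow = 10.
By max-flow min-cut, the minimum cut capacity equals the max flow.
In the residual graph, reachable from Plant: {Plant, Bus3, Sub2}.
Min-cut edges: Plant→Bus1 (4), Bus3→Sub3 (2), Sub2→City (4); capacity 4 + 2 + 4 = 10.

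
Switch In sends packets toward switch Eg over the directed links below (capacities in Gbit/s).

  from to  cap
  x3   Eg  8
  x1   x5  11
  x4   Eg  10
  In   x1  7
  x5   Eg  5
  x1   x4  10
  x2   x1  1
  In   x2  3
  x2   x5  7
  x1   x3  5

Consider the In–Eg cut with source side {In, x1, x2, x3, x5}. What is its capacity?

Edges leaving {In, x1, x2, x3, x5}: x1→x4 (10), x3→Eg (8), x5→Eg (5).
Cut capacity = 10 + 8 + 5 = 23.

23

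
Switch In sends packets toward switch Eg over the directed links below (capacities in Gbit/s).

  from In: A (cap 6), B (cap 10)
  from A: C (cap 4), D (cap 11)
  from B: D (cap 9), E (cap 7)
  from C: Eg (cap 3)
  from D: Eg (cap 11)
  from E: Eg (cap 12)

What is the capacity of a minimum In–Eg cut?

16

Augment In→A→C→Eg: bottleneck 3, flow now 3.
Augment In→A→D→Eg: bottleneck 3, flow now 6.
Augment In→B→D→Eg: bottleneck 8, flow now 14.
Augment In→B→E→Eg: bottleneck 2, flow now 16.
No augmenting path remains; maximum flow = 16.
By max-flow min-cut, the minimum cut capacity equals the max flow.
In the residual graph, reachable from In: {In}.
Min-cut edges: In→A (6), In→B (10); capacity 6 + 10 = 16.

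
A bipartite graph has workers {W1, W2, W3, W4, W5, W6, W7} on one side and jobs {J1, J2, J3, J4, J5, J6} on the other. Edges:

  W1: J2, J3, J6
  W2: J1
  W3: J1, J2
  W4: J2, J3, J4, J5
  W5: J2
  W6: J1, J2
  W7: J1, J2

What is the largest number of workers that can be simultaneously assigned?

4

Unit-capacity flow: source→left, listed edges, right→sink; max matching = max flow.
Augmenting path W1→J2 (+1); matched 1.
Augmenting path W2→J1 (+1); matched 2.
Augmenting path W4→J3 (+1); matched 3.
Augmenting path W3→J2→W1→J6 (+1); matched 4.
No augmenting path remains; maximum matching = 4.
König certificate: {W1, W4, J1, J2} is a vertex cover of size 4 (every listed pair touches it), so no matching can be larger.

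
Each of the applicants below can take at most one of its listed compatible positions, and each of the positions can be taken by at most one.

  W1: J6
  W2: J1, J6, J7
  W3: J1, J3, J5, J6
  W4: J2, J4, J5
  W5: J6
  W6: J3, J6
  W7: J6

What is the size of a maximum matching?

Unit-capacity flow: source→left, listed edges, right→sink; max matching = max flow.
Augmenting path W1→J6 (+1); matched 1.
Augmenting path W2→J1 (+1); matched 2.
Augmenting path W3→J3 (+1); matched 3.
Augmenting path W4→J2 (+1); matched 4.
Augmenting path W6→J3→W3→J5 (+1); matched 5.
No augmenting path remains; maximum matching = 5.
König certificate: {W2, W3, W4, W6, J6} is a vertex cover of size 5 (every listed pair touches it), so no matching can be larger.

5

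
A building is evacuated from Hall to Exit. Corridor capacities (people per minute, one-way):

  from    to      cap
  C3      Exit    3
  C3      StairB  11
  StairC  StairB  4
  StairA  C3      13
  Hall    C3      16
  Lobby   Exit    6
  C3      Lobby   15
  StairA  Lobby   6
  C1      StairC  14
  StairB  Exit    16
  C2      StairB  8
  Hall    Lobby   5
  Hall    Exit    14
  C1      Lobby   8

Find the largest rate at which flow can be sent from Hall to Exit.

34

Augment Hall→Exit: bottleneck 14, flow now 14.
Augment Hall→C3→Exit: bottleneck 3, flow now 17.
Augment Hall→Lobby→Exit: bottleneck 5, flow now 22.
Augment Hall→C3→Lobby→Exit: bottleneck 1, flow now 23.
Augment Hall→C3→StairB→Exit: bottleneck 11, flow now 34.
No augmenting path remains; maximum flow = 34.
In the residual graph, reachable from Hall: {Hall, C3, Lobby}.
Min-cut edges: Hall→Exit (14), C3→StairB (11), C3→Exit (3), Lobby→Exit (6); capacity 14 + 11 + 3 + 6 = 34.
This cut is saturated, so no flow can exceed 34.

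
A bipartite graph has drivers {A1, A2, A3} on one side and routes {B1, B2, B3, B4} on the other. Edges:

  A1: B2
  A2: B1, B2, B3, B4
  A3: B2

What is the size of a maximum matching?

Unit-capacity flow: source→left, listed edges, right→sink; max matching = max flow.
Augmenting path A1→B2 (+1); matched 1.
Augmenting path A2→B1 (+1); matched 2.
No augmenting path remains; maximum matching = 2.
König certificate: {A2, B2} is a vertex cover of size 2 (every listed pair touches it), so no matching can be larger.

2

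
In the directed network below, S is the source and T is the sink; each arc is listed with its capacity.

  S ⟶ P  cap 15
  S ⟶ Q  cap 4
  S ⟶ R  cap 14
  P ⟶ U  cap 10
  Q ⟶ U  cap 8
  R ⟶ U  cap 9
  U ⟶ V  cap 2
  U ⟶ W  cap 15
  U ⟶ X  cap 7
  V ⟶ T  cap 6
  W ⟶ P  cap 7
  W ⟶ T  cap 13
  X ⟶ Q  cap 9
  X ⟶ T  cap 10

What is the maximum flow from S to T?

Augment S→P→U→V→T: bottleneck 2, flow now 2.
Augment S→P→U→W→T: bottleneck 8, flow now 10.
Augment S→Q→U→W→T: bottleneck 4, flow now 14.
Augment S→R→U→W→T: bottleneck 1, flow now 15.
Augment S→R→U→X→T: bottleneck 7, flow now 22.
No augmenting path remains; maximum flow = 22.
In the residual graph, reachable from S: {S, P, Q, R, U, W}.
Min-cut edges: U→V (2), U→X (7), W→T (13); capacity 2 + 7 + 13 = 22.
This cut is saturated, so no flow can exceed 22.

22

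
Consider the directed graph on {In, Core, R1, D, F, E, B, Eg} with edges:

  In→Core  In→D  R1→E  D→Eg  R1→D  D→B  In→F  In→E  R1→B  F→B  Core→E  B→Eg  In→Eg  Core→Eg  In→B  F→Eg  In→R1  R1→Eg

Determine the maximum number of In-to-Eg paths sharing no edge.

6

Assign every edge capacity 1; by Menger, the answer equals the max flow.
Path In→Eg (+1); total 1.
Path In→Core→Eg (+1); total 2.
Path In→R1→Eg (+1); total 3.
Path In→D→Eg (+1); total 4.
Path In→F→Eg (+1); total 5.
Path In→B→Eg (+1); total 6.
No residual In→Eg path; max flow = 6.
Certifying cut of size 6: {In→B, In→Core, In→D, In→Eg, In→F, In→R1}.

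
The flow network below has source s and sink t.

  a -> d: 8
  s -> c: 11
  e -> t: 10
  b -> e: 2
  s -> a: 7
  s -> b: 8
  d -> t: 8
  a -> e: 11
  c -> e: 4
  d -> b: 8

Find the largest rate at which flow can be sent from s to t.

13

Augment s→a→d→t: bottleneck 7, flow now 7.
Augment s→b→e→t: bottleneck 2, flow now 9.
Augment s→c→e→t: bottleneck 4, flow now 13.
No augmenting path remains; maximum flow = 13.
In the residual graph, reachable from s: {s, b, c}.
Min-cut edges: s→a (7), b→e (2), c→e (4); capacity 7 + 2 + 4 = 13.
This cut is saturated, so no flow can exceed 13.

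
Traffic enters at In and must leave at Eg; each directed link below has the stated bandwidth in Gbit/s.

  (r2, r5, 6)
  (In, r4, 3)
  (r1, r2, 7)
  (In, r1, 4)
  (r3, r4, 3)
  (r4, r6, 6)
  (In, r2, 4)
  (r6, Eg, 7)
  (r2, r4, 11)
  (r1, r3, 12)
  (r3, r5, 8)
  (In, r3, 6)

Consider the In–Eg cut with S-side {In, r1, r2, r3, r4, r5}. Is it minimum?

Given cut capacity: 6 = 6.
Augment In→r4→r6→Eg: bottleneck 3, flow now 3.
Augment In→r2→r4→r6→Eg: bottleneck 3, flow now 6.
No augmenting path remains; maximum flow = 6.
Cut capacity 6 equals the max flow, so it is a minimum cut.

Yes — it is a minimum cut (capacity 6).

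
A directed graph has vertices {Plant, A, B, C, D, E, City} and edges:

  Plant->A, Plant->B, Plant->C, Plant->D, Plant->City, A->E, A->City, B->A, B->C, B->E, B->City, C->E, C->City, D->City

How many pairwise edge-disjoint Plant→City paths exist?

Assign every edge capacity 1; by Menger, the answer equals the max flow.
Path Plant→City (+1); total 1.
Path Plant→A→City (+1); total 2.
Path Plant→B→City (+1); total 3.
Path Plant→C→City (+1); total 4.
Path Plant→D→City (+1); total 5.
No residual Plant→City path; max flow = 5.
Certifying cut of size 5: {Plant→A, Plant→B, Plant→C, Plant→City, Plant→D}.

5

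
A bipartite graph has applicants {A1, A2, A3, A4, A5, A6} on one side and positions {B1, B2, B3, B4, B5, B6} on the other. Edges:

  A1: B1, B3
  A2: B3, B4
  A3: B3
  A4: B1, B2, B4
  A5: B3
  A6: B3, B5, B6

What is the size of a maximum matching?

5

Unit-capacity flow: source→left, listed edges, right→sink; max matching = max flow.
Augmenting path A1→B1 (+1); matched 1.
Augmenting path A2→B3 (+1); matched 2.
Augmenting path A4→B2 (+1); matched 3.
Augmenting path A6→B5 (+1); matched 4.
Augmenting path A3→B3→A2→B4 (+1); matched 5.
No augmenting path remains; maximum matching = 5.
König certificate: {A1, A2, A4, A6, B3} is a vertex cover of size 5 (every listed pair touches it), so no matching can be larger.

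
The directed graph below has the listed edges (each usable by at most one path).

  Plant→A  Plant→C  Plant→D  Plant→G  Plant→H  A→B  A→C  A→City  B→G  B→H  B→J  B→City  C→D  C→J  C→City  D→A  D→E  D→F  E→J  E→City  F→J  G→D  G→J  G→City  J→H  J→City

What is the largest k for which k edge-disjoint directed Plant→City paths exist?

4

Assign every edge capacity 1; by Menger, the answer equals the max flow.
Path Plant→A→City (+1); total 1.
Path Plant→C→City (+1); total 2.
Path Plant→G→City (+1); total 3.
Path Plant→D→E→City (+1); total 4.
No residual Plant→City path; max flow = 4.
Certifying cut of size 4: {Plant→A, Plant→C, Plant→D, Plant→G}.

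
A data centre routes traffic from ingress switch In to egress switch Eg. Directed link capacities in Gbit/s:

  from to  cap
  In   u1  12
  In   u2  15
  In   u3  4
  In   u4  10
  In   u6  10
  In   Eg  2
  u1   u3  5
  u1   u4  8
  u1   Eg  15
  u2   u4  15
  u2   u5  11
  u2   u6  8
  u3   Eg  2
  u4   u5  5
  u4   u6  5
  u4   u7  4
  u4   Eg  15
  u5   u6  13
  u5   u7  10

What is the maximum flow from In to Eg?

Augment In→Eg: bottleneck 2, flow now 2.
Augment In→u1→Eg: bottleneck 12, flow now 14.
Augment In→u3→Eg: bottleneck 2, flow now 16.
Augment In→u4→Eg: bottleneck 10, flow now 26.
Augment In→u2→u4→Eg: bottleneck 5, flow now 31.
No augmenting path remains; maximum flow = 31.
In the residual graph, reachable from In: {In, u2, u3, u4, u5, u6, u7}.
Min-cut edges: In→u1 (12), In→Eg (2), u3→Eg (2), u4→Eg (15); capacity 12 + 2 + 2 + 15 = 31.
This cut is saturated, so no flow can exceed 31.

31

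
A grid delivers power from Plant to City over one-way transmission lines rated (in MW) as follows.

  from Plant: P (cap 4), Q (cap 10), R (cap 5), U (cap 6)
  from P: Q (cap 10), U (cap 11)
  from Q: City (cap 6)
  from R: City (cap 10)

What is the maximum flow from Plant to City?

Augment Plant→Q→City: bottleneck 6, flow now 6.
Augment Plant→R→City: bottleneck 5, flow now 11.
No augmenting path remains; maximum flow = 11.
In the residual graph, reachable from Plant: {Plant, P, Q, U}.
Min-cut edges: Plant→R (5), Q→City (6); capacity 5 + 6 = 11.
This cut is saturated, so no flow can exceed 11.

11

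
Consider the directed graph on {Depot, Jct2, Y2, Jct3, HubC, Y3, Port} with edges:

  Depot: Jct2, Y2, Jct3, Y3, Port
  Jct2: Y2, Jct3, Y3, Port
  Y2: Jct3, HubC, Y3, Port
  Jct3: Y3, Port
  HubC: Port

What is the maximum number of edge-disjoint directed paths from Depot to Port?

Assign every edge capacity 1; by Menger, the answer equals the max flow.
Path Depot→Port (+1); total 1.
Path Depot→Jct2→Port (+1); total 2.
Path Depot→Y2→Port (+1); total 3.
Path Depot→Jct3→Port (+1); total 4.
No residual Depot→Port path; max flow = 4.
Certifying cut of size 4: {Depot→Jct2, Depot→Jct3, Depot→Port, Depot→Y2}.

4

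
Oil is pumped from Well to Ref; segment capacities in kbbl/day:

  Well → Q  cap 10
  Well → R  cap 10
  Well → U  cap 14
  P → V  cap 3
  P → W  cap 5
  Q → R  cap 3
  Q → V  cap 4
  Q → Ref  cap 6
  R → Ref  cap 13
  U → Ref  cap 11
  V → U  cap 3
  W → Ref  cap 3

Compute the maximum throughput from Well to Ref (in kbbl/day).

30

Augment Well→Q→Ref: bottleneck 6, flow now 6.
Augment Well→R→Ref: bottleneck 10, flow now 16.
Augment Well→U→Ref: bottleneck 11, flow now 27.
Augment Well→Q→R→Ref: bottleneck 3, flow now 30.
No augmenting path remains; maximum flow = 30.
In the residual graph, reachable from Well: {Well, Q, U, V}.
Min-cut edges: Well→R (10), Q→R (3), Q→Ref (6), U→Ref (11); capacity 10 + 3 + 6 + 11 = 30.
This cut is saturated, so no flow can exceed 30.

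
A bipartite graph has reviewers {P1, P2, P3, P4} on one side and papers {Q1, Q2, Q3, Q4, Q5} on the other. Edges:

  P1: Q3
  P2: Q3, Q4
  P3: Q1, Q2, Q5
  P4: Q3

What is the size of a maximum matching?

3

Unit-capacity flow: source→left, listed edges, right→sink; max matching = max flow.
Augmenting path P1→Q3 (+1); matched 1.
Augmenting path P2→Q4 (+1); matched 2.
Augmenting path P3→Q1 (+1); matched 3.
No augmenting path remains; maximum matching = 3.
König certificate: {P2, P3, Q3} is a vertex cover of size 3 (every listed pair touches it), so no matching can be larger.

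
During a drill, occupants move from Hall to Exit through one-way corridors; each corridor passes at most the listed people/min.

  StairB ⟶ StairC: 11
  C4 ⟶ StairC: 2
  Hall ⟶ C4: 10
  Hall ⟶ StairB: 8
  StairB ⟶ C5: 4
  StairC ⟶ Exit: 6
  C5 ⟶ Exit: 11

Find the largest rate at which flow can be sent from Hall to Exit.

Augment Hall→C4→StairC→Exit: bottleneck 2, flow now 2.
Augment Hall→StairB→C5→Exit: bottleneck 4, flow now 6.
Augment Hall→StairB→StairC→Exit: bottleneck 4, flow now 10.
No augmenting path remains; maximum flow = 10.
In the residual graph, reachable from Hall: {Hall, C4}.
Min-cut edges: Hall→StairB (8), C4→StairC (2); capacity 8 + 2 = 10.
This cut is saturated, so no flow can exceed 10.

10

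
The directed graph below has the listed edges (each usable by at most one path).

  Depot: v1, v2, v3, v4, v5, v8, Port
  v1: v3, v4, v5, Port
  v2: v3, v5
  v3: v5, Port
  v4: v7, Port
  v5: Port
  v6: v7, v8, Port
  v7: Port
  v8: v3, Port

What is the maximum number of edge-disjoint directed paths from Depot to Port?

Assign every edge capacity 1; by Menger, the answer equals the max flow.
Path Depot→Port (+1); total 1.
Path Depot→v1→Port (+1); total 2.
Path Depot→v3→Port (+1); total 3.
Path Depot→v4→Port (+1); total 4.
Path Depot→v5→Port (+1); total 5.
Path Depot→v8→Port (+1); total 6.
No residual Depot→Port path; max flow = 6.
Certifying cut of size 6: {Depot→Port, Depot→v1, Depot→v4, Depot→v8, v3→Port, v5→Port}.

6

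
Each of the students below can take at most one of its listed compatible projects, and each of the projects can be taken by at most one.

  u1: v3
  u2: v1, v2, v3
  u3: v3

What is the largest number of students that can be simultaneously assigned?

Unit-capacity flow: source→left, listed edges, right→sink; max matching = max flow.
Augmenting path u1→v3 (+1); matched 1.
Augmenting path u2→v1 (+1); matched 2.
No augmenting path remains; maximum matching = 2.
König certificate: {u2, v3} is a vertex cover of size 2 (every listed pair touches it), so no matching can be larger.

2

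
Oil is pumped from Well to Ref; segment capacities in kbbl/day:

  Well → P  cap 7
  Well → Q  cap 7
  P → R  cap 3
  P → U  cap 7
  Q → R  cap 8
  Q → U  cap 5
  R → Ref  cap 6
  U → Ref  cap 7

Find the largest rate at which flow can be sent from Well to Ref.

Augment Well→P→R→Ref: bottleneck 3, flow now 3.
Augment Well→P→U→Ref: bottleneck 4, flow now 7.
Augment Well→Q→R→Ref: bottleneck 3, flow now 10.
Augment Well→Q→U→Ref: bottleneck 3, flow now 13.
No augmenting path remains; maximum flow = 13.
In the residual graph, reachable from Well: {Well, P, Q, R, U}.
Min-cut edges: R→Ref (6), U→Ref (7); capacity 6 + 7 = 13.
This cut is saturated, so no flow can exceed 13.

13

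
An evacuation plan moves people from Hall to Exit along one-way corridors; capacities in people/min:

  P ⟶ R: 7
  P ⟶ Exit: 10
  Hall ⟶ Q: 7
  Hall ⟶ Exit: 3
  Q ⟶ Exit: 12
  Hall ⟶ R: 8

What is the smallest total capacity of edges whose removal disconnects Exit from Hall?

Augment Hall→Exit: bottleneck 3, flow now 3.
Augment Hall→Q→Exit: bottleneck 7, flow now 10.
No augmenting path remains; maximum flow = 10.
By max-flow min-cut, the minimum cut capacity equals the max flow.
In the residual graph, reachable from Hall: {Hall, R}.
Min-cut edges: Hall→Q (7), Hall→Exit (3); capacity 7 + 3 = 10.

10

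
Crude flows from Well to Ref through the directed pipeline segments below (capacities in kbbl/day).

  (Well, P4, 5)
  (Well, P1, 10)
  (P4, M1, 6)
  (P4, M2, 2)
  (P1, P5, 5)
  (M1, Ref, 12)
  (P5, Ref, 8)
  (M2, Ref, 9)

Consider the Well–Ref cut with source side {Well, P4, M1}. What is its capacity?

24

Edges leaving {Well, P4, M1}: Well→P1 (10), P4→M2 (2), M1→Ref (12).
Cut capacity = 10 + 2 + 12 = 24.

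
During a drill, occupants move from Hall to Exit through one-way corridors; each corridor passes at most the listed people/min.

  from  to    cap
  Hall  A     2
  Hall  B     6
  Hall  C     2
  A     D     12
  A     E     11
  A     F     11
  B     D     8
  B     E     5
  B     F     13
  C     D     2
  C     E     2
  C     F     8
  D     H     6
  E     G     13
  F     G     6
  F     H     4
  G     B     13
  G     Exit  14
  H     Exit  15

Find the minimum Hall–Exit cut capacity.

Augment Hall→A→D→H→Exit: bottleneck 2, flow now 2.
Augment Hall→B→D→H→Exit: bottleneck 4, flow now 6.
Augment Hall→B→E→G→Exit: bottleneck 2, flow now 8.
Augment Hall→C→E→G→Exit: bottleneck 2, flow now 10.
No augmenting path remains; maximum flow = 10.
By max-flow min-cut, the minimum cut capacity equals the max flow.
In the residual graph, reachable from Hall: {Hall}.
Min-cut edges: Hall→A (2), Hall→B (6), Hall→C (2); capacity 2 + 6 + 2 = 10.

10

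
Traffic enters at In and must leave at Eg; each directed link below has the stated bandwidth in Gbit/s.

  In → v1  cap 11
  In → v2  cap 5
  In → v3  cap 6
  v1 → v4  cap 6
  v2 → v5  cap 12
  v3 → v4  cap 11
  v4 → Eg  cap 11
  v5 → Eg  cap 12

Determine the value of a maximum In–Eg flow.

16

Augment In→v1→v4→Eg: bottleneck 6, flow now 6.
Augment In→v2→v5→Eg: bottleneck 5, flow now 11.
Augment In→v3→v4→Eg: bottleneck 5, flow now 16.
No augmenting path remains; maximum flow = 16.
In the residual graph, reachable from In: {In, v1, v3, v4}.
Min-cut edges: In→v2 (5), v4→Eg (11); capacity 5 + 11 = 16.
This cut is saturated, so no flow can exceed 16.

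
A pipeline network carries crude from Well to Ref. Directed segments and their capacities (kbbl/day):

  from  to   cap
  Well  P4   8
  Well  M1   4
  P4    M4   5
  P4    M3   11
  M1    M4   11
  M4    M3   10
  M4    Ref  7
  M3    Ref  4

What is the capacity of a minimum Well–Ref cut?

Augment Well→P4→M4→Ref: bottleneck 5, flow now 5.
Augment Well→P4→M3→Ref: bottleneck 3, flow now 8.
Augment Well→M1→M4→Ref: bottleneck 2, flow now 10.
Augment Well→M1→M4→M3→Ref: bottleneck 1, flow now 11.
No augmenting path remains; maximum flow = 11.
By max-flow min-cut, the minimum cut capacity equals the max flow.
In the residual graph, reachable from Well: {Well, P4, M1, M4, M3}.
Min-cut edges: M4→Ref (7), M3→Ref (4); capacity 7 + 4 = 11.

11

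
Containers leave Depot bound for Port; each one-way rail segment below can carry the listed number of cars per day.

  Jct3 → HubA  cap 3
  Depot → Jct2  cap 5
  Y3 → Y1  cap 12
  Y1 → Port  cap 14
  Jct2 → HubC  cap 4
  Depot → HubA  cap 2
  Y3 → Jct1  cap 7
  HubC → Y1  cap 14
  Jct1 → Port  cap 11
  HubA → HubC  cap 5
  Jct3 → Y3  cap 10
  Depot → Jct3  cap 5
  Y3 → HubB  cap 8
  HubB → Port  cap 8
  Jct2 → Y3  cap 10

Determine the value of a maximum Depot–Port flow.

Augment Depot→Jct3→Y3→HubB→Port: bottleneck 5, flow now 5.
Augment Depot→HubA→HubC→Y1→Port: bottleneck 2, flow now 7.
Augment Depot→Jct2→HubC→Y1→Port: bottleneck 4, flow now 11.
Augment Depot→Jct2→Y3→HubB→Port: bottleneck 1, flow now 12.
No augmenting path remains; maximum flow = 12.
In the residual graph, reachable from Depot: {Depot}.
Min-cut edges: Depot→Jct3 (5), Depot→HubA (2), Depot→Jct2 (5); capacity 5 + 2 + 5 = 12.
This cut is saturated, so no flow can exceed 12.

12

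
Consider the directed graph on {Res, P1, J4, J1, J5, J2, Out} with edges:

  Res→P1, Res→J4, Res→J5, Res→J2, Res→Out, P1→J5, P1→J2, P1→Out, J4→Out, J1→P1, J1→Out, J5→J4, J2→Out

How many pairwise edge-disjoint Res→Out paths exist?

Assign every edge capacity 1; by Menger, the answer equals the max flow.
Path Res→Out (+1); total 1.
Path Res→P1→Out (+1); total 2.
Path Res→J4→Out (+1); total 3.
Path Res→J2→Out (+1); total 4.
No residual Res→Out path; max flow = 4.
Certifying cut of size 4: {J4→Out, Res→J2, Res→Out, Res→P1}.

4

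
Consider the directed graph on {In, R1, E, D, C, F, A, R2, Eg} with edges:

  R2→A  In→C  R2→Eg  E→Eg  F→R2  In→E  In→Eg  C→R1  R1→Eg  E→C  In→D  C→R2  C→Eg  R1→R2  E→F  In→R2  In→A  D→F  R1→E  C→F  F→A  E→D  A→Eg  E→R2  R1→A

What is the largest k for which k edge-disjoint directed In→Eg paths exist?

5

Assign every edge capacity 1; by Menger, the answer equals the max flow.
Path In→Eg (+1); total 1.
Path In→E→Eg (+1); total 2.
Path In→C→Eg (+1); total 3.
Path In→A→Eg (+1); total 4.
Path In→R2→Eg (+1); total 5.
No residual In→Eg path; max flow = 5.
Certifying cut of size 5: {A→Eg, In→C, In→E, In→Eg, R2→Eg}.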